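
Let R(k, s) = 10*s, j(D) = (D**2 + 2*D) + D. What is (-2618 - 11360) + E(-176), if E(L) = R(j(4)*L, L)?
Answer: -15738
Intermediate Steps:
j(D) = D**2 + 3*D
E(L) = 10*L
(-2618 - 11360) + E(-176) = (-2618 - 11360) + 10*(-176) = -13978 - 1760 = -15738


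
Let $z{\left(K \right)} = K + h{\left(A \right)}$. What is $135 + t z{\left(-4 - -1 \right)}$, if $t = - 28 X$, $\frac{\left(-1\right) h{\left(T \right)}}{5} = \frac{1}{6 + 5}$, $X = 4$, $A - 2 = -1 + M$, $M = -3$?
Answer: $\frac{5741}{11} \approx 521.91$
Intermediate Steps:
$A = -2$ ($A = 2 - 4 = -2$)
$h{\left(T \right)} = - \frac{5}{11}$ ($h{\left(T \right)} = - \frac{5}{6 + 5} = - \frac{5}{11}$)
$t = -112$ ($t = \left(-28\right) 4 = -112$)
$z{\left(K \right)} = - \frac{5}{11} + K$ ($z{\left(K \right)} = K - \frac{5}{11} = - \frac{5}{11} + K$)
$135 + t z{\left(-4 - -1 \right)} = 135 - 112 \left(- \frac{5}{11} - 3\right) = 135 - - \frac{4256}{11} = 135 + \frac{4256}{11} = \frac{5741}{11}$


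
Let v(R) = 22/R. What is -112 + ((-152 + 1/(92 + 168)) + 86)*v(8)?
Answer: -305229/1040 ≈ -293.49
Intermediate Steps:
-112 + ((-152 + 1/(92 + 168)) + 86)*v(8) = -112 + ((-152 + 1/(92 + 168)) + 86)*(22/8) = -112 + ((-152 + 1/260) + 86)*(22*(⅛)) = -112 + ((-152 + 1/260) + 86)*(11/4) = -112 + (-39519/260 + 86)*(11/4) = -112 - 17159/260*11/4 = -112 - 188749/1040 = -305229/1040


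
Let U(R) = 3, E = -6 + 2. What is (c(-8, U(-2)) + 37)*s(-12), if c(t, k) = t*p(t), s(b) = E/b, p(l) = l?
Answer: 101/3 ≈ 33.667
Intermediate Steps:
E = -4
s(b) = -4/b
c(t, k) = t**2 (c(t, k) = t*t = t**2)
(c(-8, U(-2)) + 37)*s(-12) = ((-8)**2 + 37)*(-4/(-12)) = (64 + 37)*(-4*(-1/12)) = 101*(1/3) = 101/3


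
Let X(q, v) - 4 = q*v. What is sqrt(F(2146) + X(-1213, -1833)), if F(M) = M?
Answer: sqrt(2225579) ≈ 1491.8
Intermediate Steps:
X(q, v) = 4 + q*v
sqrt(F(2146) + X(-1213, -1833)) = sqrt(2146 + (4 - 1213*(-1833))) = sqrt(2146 + (4 + 2223429)) = sqrt(2146 + 2223433) = sqrt(2225579)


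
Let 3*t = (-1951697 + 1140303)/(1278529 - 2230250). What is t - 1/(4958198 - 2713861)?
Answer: 1821038720615/6407947961931 ≈ 0.28418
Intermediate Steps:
t = 811394/2855163 (t = ((-1951697 + 1140303)/(1278529 - 2230250))/3 = (-811394/(-951721))/3 = (-811394*(-1/951721))/3 = (1/3)*(811394/951721) = 811394/2855163 ≈ 0.28418)
t - 1/(4958198 - 2713861) = 811394/2855163 - 1/(4958198 - 2713861) = 811394/2855163 - 1/2244337 = 1821038720615/6407947961931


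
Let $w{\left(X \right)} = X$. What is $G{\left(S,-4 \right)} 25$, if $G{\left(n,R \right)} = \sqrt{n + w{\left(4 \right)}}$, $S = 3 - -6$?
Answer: $25 \sqrt{13} \approx 90.139$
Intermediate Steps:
$S = 9$ ($S = 3 + 6 = 9$)
$G{\left(n,R \right)} = \sqrt{4 + n}$ ($G{\left(n,R \right)} = \sqrt{n + 4} = \sqrt{4 + n}$)
$G{\left(S,-4 \right)} 25 = \sqrt{4 + 9} \cdot 25 = \sqrt{13} \cdot 25 = 25 \sqrt{13}$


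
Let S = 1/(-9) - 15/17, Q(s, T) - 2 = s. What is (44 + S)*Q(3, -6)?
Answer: 32900/153 ≈ 215.03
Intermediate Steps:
Q(s, T) = 2 + s
S = -152/153 (S = 1*(-⅑) - 15*1/17 = -⅑ - 15/17 = -152/153 ≈ -0.99346)
(44 + S)*Q(3, -6) = (44 - 152/153)*(2 + 3) = (6580/153)*5 = 32900/153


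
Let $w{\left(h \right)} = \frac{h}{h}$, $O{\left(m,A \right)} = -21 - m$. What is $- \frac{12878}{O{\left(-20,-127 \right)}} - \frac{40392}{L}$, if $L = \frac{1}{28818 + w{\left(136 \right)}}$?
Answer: $-1164044170$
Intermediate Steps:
$w{\left(h \right)} = 1$
$L = \frac{1}{28819}$ ($L = \frac{1}{28818 + 1} = \frac{1}{28819} \approx 3.4699 \cdot 10^{-5}$)
$- \frac{12878}{O{\left(-20,-127 \right)}} - \frac{40392}{L} = - \frac{12878}{-21 - -20} - 40392 \frac{1}{\frac{1}{28819}} = - \frac{12878}{-21 + 20} - 1164057048 = - \frac{12878}{-1} - 1164057048 = \left(-12878\right) \left(-1\right) - 1164057048 = 12878 - 1164057048 = -1164044170$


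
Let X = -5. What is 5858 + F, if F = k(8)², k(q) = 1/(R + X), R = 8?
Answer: 52723/9 ≈ 5858.1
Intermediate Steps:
k(q) = ⅓ (k(q) = 1/(8 - 5) = 1/3 = ⅓)
F = ⅑ (F = (⅓)² = ⅑ ≈ 0.11111)
5858 + F = 5858 + ⅑ = 52723/9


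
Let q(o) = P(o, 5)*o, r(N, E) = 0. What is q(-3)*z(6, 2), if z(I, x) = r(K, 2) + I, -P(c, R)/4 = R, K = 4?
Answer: 360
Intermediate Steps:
P(c, R) = -4*R
z(I, x) = I (z(I, x) = 0 + I = I)
q(o) = -20*o (q(o) = (-4*5)*o = -20*o)
q(-3)*z(6, 2) = -20*(-3)*6 = 60*6 = 360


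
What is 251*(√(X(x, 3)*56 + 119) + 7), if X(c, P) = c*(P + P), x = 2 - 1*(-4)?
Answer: 1757 + 251*√2135 ≈ 13355.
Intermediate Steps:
x = 6 (x = 2 + 4 = 6)
X(c, P) = 2*P*c (X(c, P) = c*(2*P) = 2*P*c)
251*(√(X(x, 3)*56 + 119) + 7) = 251*(√((2*3*6)*56 + 119) + 7) = 251*(√(36*56 + 119) + 7) = 251*(√(2016 + 119) + 7) = 251*(√2135 + 7) = 251*(7 + √2135) = 1757 + 251*√2135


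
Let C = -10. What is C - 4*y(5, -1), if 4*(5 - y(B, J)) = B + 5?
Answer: -20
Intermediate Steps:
y(B, J) = 15/4 - B/4 (y(B, J) = 5 - (B + 5)/4 = 5 - (5 + B)/4 = 5 + (-5/4 - B/4) = 15/4 - B/4)
C - 4*y(5, -1) = -10 - 4*(15/4 - ¼*5) = -10 - 4*(15/4 - 5/4) = -10 - 4*5/2 = -10 - 10 = -20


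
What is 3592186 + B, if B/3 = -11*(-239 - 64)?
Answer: 3602185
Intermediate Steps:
B = 9999 (B = 3*(-11*(-239 - 64)) = 3*(-11*(-303)) = 3*3333 = 9999)
3592186 + B = 3592186 + 9999 = 3602185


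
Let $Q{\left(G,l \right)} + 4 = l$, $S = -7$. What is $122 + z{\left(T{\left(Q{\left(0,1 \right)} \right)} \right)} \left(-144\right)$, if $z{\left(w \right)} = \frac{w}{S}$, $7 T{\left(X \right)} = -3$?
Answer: $\frac{5546}{49} \approx 113.18$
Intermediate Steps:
$Q{\left(G,l \right)} = -4 + l$
$T{\left(X \right)} = - \frac{3}{7}$ ($T{\left(X \right)} = \frac{1}{7} \left(-3\right) = - \frac{3}{7}$)
$z{\left(w \right)} = - \frac{w}{7}$ ($z{\left(w \right)} = \frac{w}{-7} = w \left(- \frac{1}{7}\right) = - \frac{w}{7}$)
$122 + z{\left(T{\left(Q{\left(0,1 \right)} \right)} \right)} \left(-144\right) = 122 + \left(- \frac{1}{7}\right) \left(- \frac{3}{7}\right) \left(-144\right) = 122 + \frac{3}{49} \left(-144\right) = 122 - \frac{432}{49} = \frac{5546}{49}$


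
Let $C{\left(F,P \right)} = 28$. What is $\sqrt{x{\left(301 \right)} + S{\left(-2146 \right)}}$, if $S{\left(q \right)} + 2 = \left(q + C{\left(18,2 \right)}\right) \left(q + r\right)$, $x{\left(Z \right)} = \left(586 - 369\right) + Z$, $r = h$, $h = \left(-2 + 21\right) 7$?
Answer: $5 \sqrt{170562} \approx 2065.0$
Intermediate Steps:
$h = 133$ ($h = 19 \cdot 7 = 133$)
$r = 133$
$x{\left(Z \right)} = 217 + Z$
$S{\left(q \right)} = -2 + \left(28 + q\right) \left(133 + q\right)$ ($S{\left(q \right)} = -2 + \left(q + 28\right) \left(q + 133\right) = -2 + \left(28 + q\right) \left(133 + q\right)$)
$\sqrt{x{\left(301 \right)} + S{\left(-2146 \right)}} = \sqrt{\left(217 + 301\right) + \left(3722 + \left(-2146\right)^{2} + 161 \left(-2146\right)\right)} = \sqrt{518 + \left(3722 + 4605316 - 345506\right)} = \sqrt{518 + 4263532} = \sqrt{4264050} = 5 \sqrt{170562}$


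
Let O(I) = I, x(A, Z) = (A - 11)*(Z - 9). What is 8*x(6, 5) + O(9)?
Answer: 169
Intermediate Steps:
x(A, Z) = (-11 + A)*(-9 + Z)
8*x(6, 5) + O(9) = 8*(99 - 11*5 - 9*6 + 6*5) + 9 = 8*(99 - 55 - 54 + 30) + 9 = 8*20 + 9 = 160 + 9 = 169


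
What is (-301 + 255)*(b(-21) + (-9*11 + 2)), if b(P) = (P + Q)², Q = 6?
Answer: -5888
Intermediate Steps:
b(P) = (6 + P)² (b(P) = (P + 6)² = (6 + P)²)
(-301 + 255)*(b(-21) + (-9*11 + 2)) = (-301 + 255)*((6 - 21)² + (-9*11 + 2)) = -46*((-15)² + (-99 + 2)) = -46*(225 - 97) = -46*128 = -5888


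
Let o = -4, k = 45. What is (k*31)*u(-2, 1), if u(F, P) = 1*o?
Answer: -5580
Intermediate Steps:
u(F, P) = -4 (u(F, P) = 1*(-4) = -4)
(k*31)*u(-2, 1) = (45*31)*(-4) = 1395*(-4) = -5580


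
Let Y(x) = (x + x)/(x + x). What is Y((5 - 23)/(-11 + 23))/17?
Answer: 1/17 ≈ 0.058824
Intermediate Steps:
Y(x) = 1 (Y(x) = (2*x)/((2*x)) = (2*x)*(1/(2*x)) = 1)
Y((5 - 23)/(-11 + 23))/17 = 1/17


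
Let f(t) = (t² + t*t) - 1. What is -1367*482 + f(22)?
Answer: -657927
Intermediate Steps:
f(t) = -1 + 2*t² (f(t) = (t² + t²) - 1 = 2*t² - 1 = -1 + 2*t²)
-1367*482 + f(22) = -1367*482 + (-1 + 2*22²) = -658894 + (-1 + 2*484) = -658894 + (-1 + 968) = -658894 + 967 = -657927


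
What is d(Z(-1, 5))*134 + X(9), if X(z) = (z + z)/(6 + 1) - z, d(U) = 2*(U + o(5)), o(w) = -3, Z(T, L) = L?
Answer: 3707/7 ≈ 529.57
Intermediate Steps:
d(U) = -6 + 2*U (d(U) = 2*(U - 3) = 2*(-3 + U) = -6 + 2*U)
X(z) = -5*z/7 (X(z) = (2*z)/7 - z = (2*z)*(⅐) - z = 2*z/7 - z = -5*z/7)
d(Z(-1, 5))*134 + X(9) = (-6 + 2*5)*134 - 5/7*9 = (-6 + 10)*134 - 45/7 = 4*134 - 45/7 = 536 - 45/7 = 3707/7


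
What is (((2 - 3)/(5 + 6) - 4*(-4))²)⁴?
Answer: 879638824462890625/214358881 ≈ 4.1036e+9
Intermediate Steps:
(((2 - 3)/(5 + 6) - 4*(-4))²)⁴ = ((-1/11 + 16)²)⁴ = ((175/11)²)⁴ = (30625/121)⁴ = 879638824462890625/214358881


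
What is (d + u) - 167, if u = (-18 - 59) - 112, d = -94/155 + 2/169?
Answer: -9340996/26195 ≈ -356.59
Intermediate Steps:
d = -15576/26195 (d = -94*1/155 + 2*(1/169) = -94/155 + 2/169 = -15576/26195 ≈ -0.59462)
u = -189 (u = -77 - 112 = -189)
(d + u) - 167 = (-15576/26195 - 189) - 167 = -4966431/26195 - 167 = -9340996/26195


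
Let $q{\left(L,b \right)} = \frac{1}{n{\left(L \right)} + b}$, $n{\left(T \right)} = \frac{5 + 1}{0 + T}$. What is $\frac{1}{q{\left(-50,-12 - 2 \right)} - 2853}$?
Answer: $- \frac{353}{1007134} \approx -0.0003505$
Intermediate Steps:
$n{\left(T \right)} = \frac{6}{T}$
$q{\left(L,b \right)} = \frac{1}{b + \frac{6}{L}}$ ($q{\left(L,b \right)} = \frac{1}{\frac{6}{L} + b} = \frac{1}{b + \frac{6}{L}}$)
$\frac{1}{q{\left(-50,-12 - 2 \right)} - 2853} = \frac{1}{- \frac{50}{6 - 50 \left(-12 - 2\right)} - 2853} = \frac{1}{- \frac{50}{6 - -700} - 2853} = \frac{1}{- \frac{50}{6 + 700} - 2853} = \frac{1}{- \frac{50}{706} - 2853} = \frac{1}{\left(-50\right) \frac{1}{706} - 2853} = \frac{1}{- \frac{25}{353} - 2853} = \frac{1}{- \frac{1007134}{353}} = - \frac{353}{1007134}$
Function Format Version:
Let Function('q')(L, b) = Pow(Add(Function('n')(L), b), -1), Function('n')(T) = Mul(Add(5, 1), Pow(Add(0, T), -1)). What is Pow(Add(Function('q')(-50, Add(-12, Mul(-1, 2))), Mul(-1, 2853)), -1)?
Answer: Rational(-353, 1007134) ≈ -0.00035050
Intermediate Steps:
Function('n')(T) = Mul(6, Pow(T, -1))
Function('q')(L, b) = Pow(Add(b, Mul(6, Pow(L, -1))), -1) (Function('q')(L, b) = Pow(Add(Mul(6, Pow(L, -1)), b), -1) = Pow(Add(b, Mul(6, Pow(L, -1))), -1))
Pow(Add(Function('q')(-50, Add(-12, Mul(-1, 2))), Mul(-1, 2853)), -1) = Pow(Add(Mul(-50, Pow(Add(6, Mul(-50, Add(-12, Mul(-1, 2)))), -1)), Mul(-1, 2853)), -1) = Pow(Add(Mul(-50, Pow(Add(6, Mul(-50, Add(-12, -2))), -1)), -2853), -1) = Pow(Add(Mul(-50, Pow(Add(6, Mul(-50, -14)), -1)), -2853), -1) = Pow(Add(Mul(-50, Pow(Add(6, 700), -1)), -2853), -1) = Pow(Add(Mul(-50, Pow(706, -1)), -2853), -1) = Pow(Add(Mul(-50, Rational(1, 706)), -2853), -1) = Pow(Add(Rational(-25, 353), -2853), -1) = Pow(Rational(-1007134, 353), -1) = Rational(-353, 1007134)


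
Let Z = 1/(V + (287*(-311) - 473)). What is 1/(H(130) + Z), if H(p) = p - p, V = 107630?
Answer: 17900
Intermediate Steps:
H(p) = 0
Z = 1/17900 (Z = 1/(107630 + (287*(-311) - 473)) = 1/(107630 + (-89257 - 473)) = 1/(107630 - 89730) = 1/17900 ≈ 5.5866e-5)
1/(H(130) + Z) = 1/(0 + 1/17900) = 1/(1/17900) = 17900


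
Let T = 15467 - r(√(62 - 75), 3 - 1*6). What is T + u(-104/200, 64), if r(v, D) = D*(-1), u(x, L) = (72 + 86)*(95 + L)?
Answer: 40586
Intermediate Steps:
u(x, L) = 15010 + 158*L (u(x, L) = 158*(95 + L) = 15010 + 158*L)
r(v, D) = -D
T = 15464 (T = 15467 - (-1)*(3 - 1*6) = 15467 - (-1)*(3 - 6) = 15467 - (-1)*(-3) = 15467 - 1*3 = 15467 - 3 = 15464)
T + u(-104/200, 64) = 15464 + (15010 + 158*64) = 15464 + (15010 + 10112) = 15464 + 25122 = 40586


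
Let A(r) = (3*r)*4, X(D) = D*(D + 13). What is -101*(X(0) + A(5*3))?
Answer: -18180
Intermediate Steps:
X(D) = D*(13 + D)
A(r) = 12*r
-101*(X(0) + A(5*3)) = -101*(0*(13 + 0) + 12*(5*3)) = -101*(0*13 + 12*15) = -101*(0 + 180) = -101*180 = -18180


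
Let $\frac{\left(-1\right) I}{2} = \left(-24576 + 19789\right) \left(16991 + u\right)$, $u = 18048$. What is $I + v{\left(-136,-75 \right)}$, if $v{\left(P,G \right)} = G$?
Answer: $335463311$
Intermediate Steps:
$I = 335463386$ ($I = - 2 \left(-24576 + 19789\right) \left(16991 + 18048\right) = - 2 \left(\left(-4787\right) 35039\right) = \left(-2\right) \left(-167731693\right) = 335463386$)
$I + v{\left(-136,-75 \right)} = 335463386 - 75 = 335463311$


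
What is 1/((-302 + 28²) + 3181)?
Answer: 1/3663 ≈ 0.00027300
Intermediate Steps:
1/((-302 + 28²) + 3181) = 1/((-302 + 784) + 3181) = 1/(482 + 3181) = 1/3663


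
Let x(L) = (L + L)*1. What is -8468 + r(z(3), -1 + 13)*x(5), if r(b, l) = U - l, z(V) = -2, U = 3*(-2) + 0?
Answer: -8648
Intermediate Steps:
U = -6 (U = -6 + 0 = -6)
x(L) = 2*L (x(L) = (2*L)*1 = 2*L)
r(b, l) = -6 - l
-8468 + r(z(3), -1 + 13)*x(5) = -8468 + (-6 - (-1 + 13))*(2*5) = -8468 + (-6 - 1*12)*10 = -8468 + (-6 - 12)*10 = -8468 - 18*10 = -8468 - 180 = -8648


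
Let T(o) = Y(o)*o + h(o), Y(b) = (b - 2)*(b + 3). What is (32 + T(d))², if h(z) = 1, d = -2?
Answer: 1681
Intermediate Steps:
Y(b) = (-2 + b)*(3 + b)
T(o) = 1 + o*(-6 + o + o²) (T(o) = (-6 + o + o²)*o + 1 = o*(-6 + o + o²) + 1 = 1 + o*(-6 + o + o²))
(32 + T(d))² = (32 + (1 - 2*(-6 - 2 + (-2)²)))² = (32 + (1 - 2*(-6 - 2 + 4)))² = (32 + (1 - 2*(-4)))² = (32 + (1 + 8))² = (32 + 9)² = 41² = 1681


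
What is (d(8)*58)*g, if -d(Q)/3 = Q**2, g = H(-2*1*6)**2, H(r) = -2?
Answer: -44544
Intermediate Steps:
g = 4 (g = (-2)**2 = 4)
d(Q) = -3*Q**2
(d(8)*58)*g = (-3*8**2*58)*4 = (-3*64*58)*4 = -192*58*4 = -11136*4 = -44544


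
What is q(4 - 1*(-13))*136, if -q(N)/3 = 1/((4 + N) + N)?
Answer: -204/19 ≈ -10.737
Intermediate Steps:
q(N) = -3/(4 + 2*N) (q(N) = -3/((4 + N) + N) = -3/(4 + 2*N))
q(4 - 1*(-13))*136 = -3/(4 + 2*(4 - 1*(-13)))*136 = -3/(4 + 2*(4 + 13))*136 = -3/(4 + 2*17)*136 = -3/(4 + 34)*136 = -3/38*136 = -204/19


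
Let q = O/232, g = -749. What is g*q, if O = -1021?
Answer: 764729/232 ≈ 3296.2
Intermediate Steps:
q = -1021/232 ≈ -4.4009
g*q = -749*(-1021/232) = 764729/232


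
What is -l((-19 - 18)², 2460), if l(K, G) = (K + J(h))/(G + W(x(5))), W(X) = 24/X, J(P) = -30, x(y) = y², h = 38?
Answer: -33475/61524 ≈ -0.54410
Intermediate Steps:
l(K, G) = (-30 + K)/(24/25 + G) (l(K, G) = (K - 30)/(G + 24/(5²)) = (-30 + K)/(G + 24/25) = (-30 + K)/(24/25 + G))
-l((-19 - 18)², 2460) = -25*(-30 + (-19 - 18)²)/(24 + 25*2460) = -25*(-30 + (-37)²)/(24 + 61500) = -25*(-30 + 1369)/61524 = -25*1339/61524 = -1*33475/61524 = -33475/61524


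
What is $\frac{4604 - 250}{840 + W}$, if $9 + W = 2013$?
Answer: $\frac{2177}{1422} \approx 1.5309$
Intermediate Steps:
$W = 2004$ ($W = -9 + 2013 = 2004$)
$\frac{4604 - 250}{840 + W} = \frac{4604 - 250}{840 + 2004} = \frac{4354}{2844} = 4354 \cdot \frac{1}{2844} = \frac{2177}{1422}$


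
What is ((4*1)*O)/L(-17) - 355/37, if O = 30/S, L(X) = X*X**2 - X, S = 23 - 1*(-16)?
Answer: -2824565/294372 ≈ -9.5952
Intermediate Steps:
S = 39 (S = 23 + 16 = 39)
L(X) = X**3 - X
O = 10/13 (O = 30/39 = 30*(1/39) = 10/13 ≈ 0.76923)
((4*1)*O)/L(-17) - 355/37 = ((4*1)*(10/13))/((-17)**3 - 1*(-17)) - 355/37 = (4*(10/13))/(-4913 + 17) - 355*1/37 = (40/13)/(-4896) - 355/37 = (40/13)*(-1/4896) - 355/37 = -5/7956 - 355/37 = -2824565/294372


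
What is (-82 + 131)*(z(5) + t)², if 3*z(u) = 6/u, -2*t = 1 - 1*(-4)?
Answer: 21609/100 ≈ 216.09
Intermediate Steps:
t = -5/2 (t = -(1 - 1*(-4))/2 = -(1 + 4)/2 = -½*5 = -5/2 ≈ -2.5000)
z(u) = 2/u (z(u) = (6/u)/3 = 2/u)
(-82 + 131)*(z(5) + t)² = (-82 + 131)*(2/5 - 5/2)² = 49*(2*(⅕) - 5/2)² = 49*(⅖ - 5/2)² = 49*(-21/10)² = 49*(441/100) = 21609/100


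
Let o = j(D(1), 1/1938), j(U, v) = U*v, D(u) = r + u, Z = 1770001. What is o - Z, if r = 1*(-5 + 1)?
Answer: -1143420647/646 ≈ -1.7700e+6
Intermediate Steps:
r = -4 (r = 1*(-4) = -4)
D(u) = -4 + u
o = -1/646 (o = (-4 + 1)/1938 = -3*1/1938 = -1/646 ≈ -0.0015480)
o - Z = -1/646 - 1*1770001 = -1/646 - 1770001 = -1143420647/646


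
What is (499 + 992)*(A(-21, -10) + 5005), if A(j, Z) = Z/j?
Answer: 7463165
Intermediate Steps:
(499 + 992)*(A(-21, -10) + 5005) = (499 + 992)*(-10/(-21) + 5005) = 1491*(-10*(-1/21) + 5005) = 1491*(10/21 + 5005) = 1491*(105115/21) = 7463165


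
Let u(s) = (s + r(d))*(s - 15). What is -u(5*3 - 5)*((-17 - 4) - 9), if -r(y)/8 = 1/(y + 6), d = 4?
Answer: -1380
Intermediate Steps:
r(y) = -8/(6 + y) (r(y) = -8/(y + 6) = -8/(6 + y))
u(s) = (-15 + s)*(-⅘ + s) (u(s) = (s - 8/(6 + 4))*(s - 15) = (s - 8/10)*(-15 + s) = (s - 8*⅒)*(-15 + s) = (s - ⅘)*(-15 + s) = (-⅘ + s)*(-15 + s) = (-15 + s)*(-⅘ + s))
-u(5*3 - 5)*((-17 - 4) - 9) = -(12 + (5*3 - 5)² - 79*(5*3 - 5)/5)*((-17 - 4) - 9) = -(12 + (15 - 5)² - 79*(15 - 5)/5)*(-21 - 9) = -(12 + 10² - 79/5*10)*(-30) = -(12 + 100 - 158)*(-30) = -(-46)*(-30) = -1*1380 = -1380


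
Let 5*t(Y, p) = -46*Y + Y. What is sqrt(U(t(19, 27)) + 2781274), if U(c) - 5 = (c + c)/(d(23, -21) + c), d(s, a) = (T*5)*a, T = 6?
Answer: sqrt(22030514341)/89 ≈ 1667.7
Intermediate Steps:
d(s, a) = 30*a (d(s, a) = (6*5)*a = 30*a)
t(Y, p) = -9*Y (t(Y, p) = (-46*Y + Y)/5 = (-45*Y)/5 = -9*Y)
U(c) = 5 + 2*c/(-630 + c) (U(c) = 5 + (c + c)/(30*(-21) + c) = 5 + (2*c)/(-630 + c) = 5 + 2*c/(-630 + c))
sqrt(U(t(19, 27)) + 2781274) = sqrt(7*(-450 - 9*19)/(-630 - 9*19) + 2781274) = sqrt(7*(-450 - 171)/(-630 - 171) + 2781274) = sqrt(7*(-621)/(-801) + 2781274) = sqrt(7*(-1/801)*(-621) + 2781274) = sqrt(483/89 + 2781274) = sqrt(247533869/89) = sqrt(22030514341)/89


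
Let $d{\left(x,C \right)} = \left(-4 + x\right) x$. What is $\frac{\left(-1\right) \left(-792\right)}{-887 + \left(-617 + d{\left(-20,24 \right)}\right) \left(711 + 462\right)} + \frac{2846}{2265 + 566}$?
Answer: $\frac{114409324}{114363907} \approx 1.0004$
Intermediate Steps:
$d{\left(x,C \right)} = x \left(-4 + x\right)$
$\frac{\left(-1\right) \left(-792\right)}{-887 + \left(-617 + d{\left(-20,24 \right)}\right) \left(711 + 462\right)} + \frac{2846}{2265 + 566} = \frac{\left(-1\right) \left(-792\right)}{-887 + \left(-617 - 20 \left(-4 - 20\right)\right) \left(711 + 462\right)} + \frac{2846}{2265 + 566} = \frac{792}{-887 + \left(-617 - -480\right) 1173} + \frac{2846}{2831} = \frac{792}{-887 + \left(-617 + 480\right) 1173} + 2846 \cdot \frac{1}{2831} = \frac{792}{-887 - 160701} + \frac{2846}{2831} = \frac{792}{-161588} + \frac{2846}{2831} = 792 \left(- \frac{1}{161588}\right) + \frac{2846}{2831} = - \frac{198}{40397} + \frac{2846}{2831} = \frac{114409324}{114363907}$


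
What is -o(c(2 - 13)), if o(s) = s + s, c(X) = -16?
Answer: 32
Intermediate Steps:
o(s) = 2*s
-o(c(2 - 13)) = -2*(-16) = -1*(-32) = 32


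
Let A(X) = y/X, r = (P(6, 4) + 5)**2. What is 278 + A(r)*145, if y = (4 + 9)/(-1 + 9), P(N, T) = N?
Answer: 270989/968 ≈ 279.95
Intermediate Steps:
y = 13/8 ≈ 1.6250
r = 121 (r = (6 + 5)**2 = 11**2 = 121)
A(X) = 13/(8*X)
278 + A(r)*145 = 278 + ((13/8)/121)*145 = 278 + ((13/8)*(1/121))*145 = 278 + (13/968)*145 = 278 + 1885/968 = 270989/968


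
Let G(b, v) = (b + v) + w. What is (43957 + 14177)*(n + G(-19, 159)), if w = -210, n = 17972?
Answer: 1040714868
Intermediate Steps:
G(b, v) = -210 + b + v (G(b, v) = (b + v) - 210 = -210 + b + v)
(43957 + 14177)*(n + G(-19, 159)) = (43957 + 14177)*(17972 + (-210 - 19 + 159)) = 58134*(17972 - 70) = 58134*17902 = 1040714868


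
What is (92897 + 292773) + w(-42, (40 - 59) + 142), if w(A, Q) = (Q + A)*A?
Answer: 382268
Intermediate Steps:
w(A, Q) = A*(A + Q) (w(A, Q) = (A + Q)*A = A*(A + Q))
(92897 + 292773) + w(-42, (40 - 59) + 142) = (92897 + 292773) - 42*(-42 + ((40 - 59) + 142)) = 385670 - 42*(-42 + (-19 + 142)) = 385670 - 42*(-42 + 123) = 385670 - 42*81 = 385670 - 3402 = 382268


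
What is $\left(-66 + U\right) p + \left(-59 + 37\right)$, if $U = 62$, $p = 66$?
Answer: $-286$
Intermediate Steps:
$\left(-66 + U\right) p + \left(-59 + 37\right) = \left(-66 + 62\right) 66 + \left(-59 + 37\right) = \left(-4\right) 66 - 22 = -264 - 22 = -286$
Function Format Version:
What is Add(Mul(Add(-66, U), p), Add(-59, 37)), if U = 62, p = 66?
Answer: -286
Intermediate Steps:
Add(Mul(Add(-66, U), p), Add(-59, 37)) = Add(Mul(Add(-66, 62), 66), Add(-59, 37)) = Add(Mul(-4, 66), -22) = Add(-264, -22) = -286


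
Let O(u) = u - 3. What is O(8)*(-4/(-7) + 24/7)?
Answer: 20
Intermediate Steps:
O(u) = -3 + u
O(8)*(-4/(-7) + 24/7) = (-3 + 8)*(-4/(-7) + 24/7) = 5*(-4*(-⅐) + 24*(⅐)) = 5*(4/7 + 24/7) = 5*4 = 20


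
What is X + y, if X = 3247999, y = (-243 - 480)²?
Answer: 3770728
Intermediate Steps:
y = 522729 (y = (-723)² = 522729)
X + y = 3247999 + 522729 = 3770728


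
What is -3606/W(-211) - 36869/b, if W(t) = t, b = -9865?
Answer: 43352549/2081515 ≈ 20.827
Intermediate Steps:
-3606/W(-211) - 36869/b = -3606/(-211) - 36869/(-9865) = -3606*(-1/211) - 36869*(-1/9865) = 3606/211 + 36869/9865 = 43352549/2081515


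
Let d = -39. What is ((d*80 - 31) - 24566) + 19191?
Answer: -8526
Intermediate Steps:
((d*80 - 31) - 24566) + 19191 = ((-39*80 - 31) - 24566) + 19191 = ((-3120 - 31) - 24566) + 19191 = (-3151 - 24566) + 19191 = -27717 + 19191 = -8526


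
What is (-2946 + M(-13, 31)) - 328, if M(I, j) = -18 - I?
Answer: -3279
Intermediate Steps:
(-2946 + M(-13, 31)) - 328 = (-2946 + (-18 - 1*(-13))) - 328 = (-2946 + (-18 + 13)) - 328 = (-2946 - 5) - 328 = -2951 - 328 = -3279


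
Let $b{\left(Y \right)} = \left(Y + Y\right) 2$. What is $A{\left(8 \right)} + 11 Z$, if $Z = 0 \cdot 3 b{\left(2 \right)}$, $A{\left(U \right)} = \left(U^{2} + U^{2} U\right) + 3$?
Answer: $579$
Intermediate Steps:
$b{\left(Y \right)} = 4 Y$ ($b{\left(Y \right)} = 2 Y 2 = 4 Y$)
$A{\left(U \right)} = 3 + U^{2} + U^{3}$ ($A{\left(U \right)} = \left(U^{2} + U^{3}\right) + 3 = 3 + U^{2} + U^{3}$)
$Z = 0$ ($Z = 0 \cdot 3 \cdot 4 \cdot 2 = 0 \cdot 8 = 0$)
$A{\left(8 \right)} + 11 Z = \left(3 + 8^{2} + 8^{3}\right) + 11 \cdot 0 = \left(3 + 64 + 512\right) + 0 = 579 + 0 = 579$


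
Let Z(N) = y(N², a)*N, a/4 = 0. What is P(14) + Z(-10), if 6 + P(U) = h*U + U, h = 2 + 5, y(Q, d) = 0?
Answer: 106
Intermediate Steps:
a = 0 (a = 4*0 = 0)
h = 7
Z(N) = 0 (Z(N) = 0*N = 0)
P(U) = -6 + 8*U (P(U) = -6 + (7*U + U) = -6 + 8*U)
P(14) + Z(-10) = (-6 + 8*14) + 0 = (-6 + 112) + 0 = 106 + 0 = 106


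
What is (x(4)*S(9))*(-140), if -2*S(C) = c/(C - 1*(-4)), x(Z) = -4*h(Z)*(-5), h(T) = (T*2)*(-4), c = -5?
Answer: 224000/13 ≈ 17231.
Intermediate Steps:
h(T) = -8*T (h(T) = (2*T)*(-4) = -8*T)
x(Z) = -160*Z (x(Z) = -(-32)*Z*(-5) = (32*Z)*(-5) = -160*Z)
S(C) = 5/(2*(4 + C)) (S(C) = -(-5)/(2*(C - 1*(-4))) = -(-5)/(2*(C + 4)) = -(-5)/(2*(4 + C)) = 5/(2*(4 + C)))
(x(4)*S(9))*(-140) = ((-160*4)*(5/(2*(4 + 9))))*(-140) = -1600/13*(-140) = 224000/13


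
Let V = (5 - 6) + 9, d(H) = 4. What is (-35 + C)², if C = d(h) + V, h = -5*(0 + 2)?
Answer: 529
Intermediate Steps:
h = -10 (h = -5*2 = -10)
V = 8 (V = -1 + 9 = 8)
C = 12 (C = 4 + 8 = 12)
(-35 + C)² = (-35 + 12)² = (-23)² = 529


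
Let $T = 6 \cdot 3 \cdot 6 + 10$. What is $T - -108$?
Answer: $226$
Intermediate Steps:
$T = 118$ ($T = 18 \cdot 6 + 10 = 108 + 10 = 118$)
$T - -108 = 118 - -108 = 118 + 108 = 226$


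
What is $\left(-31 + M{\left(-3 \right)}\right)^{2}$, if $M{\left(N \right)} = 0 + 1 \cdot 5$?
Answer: $676$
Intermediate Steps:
$M{\left(N \right)} = 5$ ($M{\left(N \right)} = 0 + 5 = 5$)
$\left(-31 + M{\left(-3 \right)}\right)^{2} = \left(-31 + 5\right)^{2} = \left(-26\right)^{2} = 676$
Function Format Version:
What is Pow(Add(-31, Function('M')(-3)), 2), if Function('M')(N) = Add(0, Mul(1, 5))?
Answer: 676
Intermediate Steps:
Function('M')(N) = 5 (Function('M')(N) = Add(0, 5) = 5)
Pow(Add(-31, Function('M')(-3)), 2) = Pow(Add(-31, 5), 2) = Pow(-26, 2) = 676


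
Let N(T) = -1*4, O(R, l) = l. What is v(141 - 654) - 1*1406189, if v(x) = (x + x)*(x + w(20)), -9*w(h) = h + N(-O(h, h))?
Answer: -878027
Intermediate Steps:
N(T) = -4
w(h) = 4/9 - h/9 (w(h) = -(h - 4)/9 = -(-4 + h)/9 = 4/9 - h/9)
v(x) = 2*x*(-16/9 + x) (v(x) = (x + x)*(x + (4/9 - 1/9*20)) = (2*x)*(x + (4/9 - 20/9)) = (2*x)*(x - 16/9) = (2*x)*(-16/9 + x) = 2*x*(-16/9 + x))
v(141 - 654) - 1*1406189 = 2*(141 - 654)*(-16 + 9*(141 - 654))/9 - 1*1406189 = (2/9)*(-513)*(-16 + 9*(-513)) - 1406189 = (2/9)*(-513)*(-16 - 4617) - 1406189 = (2/9)*(-513)*(-4633) - 1406189 = 528162 - 1406189 = -878027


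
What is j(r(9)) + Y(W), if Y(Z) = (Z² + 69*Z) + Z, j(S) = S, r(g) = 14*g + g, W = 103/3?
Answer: 33454/9 ≈ 3717.1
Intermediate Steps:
W = 103/3 (W = 103*(⅓) = 103/3 ≈ 34.333)
r(g) = 15*g
Y(Z) = Z² + 70*Z
j(r(9)) + Y(W) = 15*9 + 103*(70 + 103/3)/3 = 135 + (103/3)*(313/3) = 135 + 32239/9 = 33454/9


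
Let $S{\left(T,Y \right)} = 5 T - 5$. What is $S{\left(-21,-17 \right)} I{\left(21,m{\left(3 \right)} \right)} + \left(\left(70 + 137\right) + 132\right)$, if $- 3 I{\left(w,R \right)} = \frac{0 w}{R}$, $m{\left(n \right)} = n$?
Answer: $339$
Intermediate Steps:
$S{\left(T,Y \right)} = -5 + 5 T$
$I{\left(w,R \right)} = 0$ ($I{\left(w,R \right)} = - \frac{0 w \frac{1}{R}}{3} = - \frac{0 \frac{1}{R}}{3} = \left(- \frac{1}{3}\right) 0 = 0$)
$S{\left(-21,-17 \right)} I{\left(21,m{\left(3 \right)} \right)} + \left(\left(70 + 137\right) + 132\right) = \left(-5 + 5 \left(-21\right)\right) 0 + \left(\left(70 + 137\right) + 132\right) = \left(-5 - 105\right) 0 + \left(207 + 132\right) = \left(-110\right) 0 + 339 = 0 + 339 = 339$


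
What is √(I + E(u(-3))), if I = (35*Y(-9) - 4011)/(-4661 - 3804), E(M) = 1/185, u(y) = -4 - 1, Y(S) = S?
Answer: √2026498991/62641 ≈ 0.71865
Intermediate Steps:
u(y) = -5
E(M) = 1/185
I = 4326/8465 (I = (35*(-9) - 4011)/(-4661 - 3804) = (-315 - 4011)/(-8465) = -4326*(-1/8465) = 4326/8465 ≈ 0.51105)
√(I + E(u(-3))) = √(4326/8465 + 1/185) = √(32351/62641) = √2026498991/62641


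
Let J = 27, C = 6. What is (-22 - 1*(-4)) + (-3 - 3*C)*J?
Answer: -585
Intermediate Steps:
(-22 - 1*(-4)) + (-3 - 3*C)*J = (-22 - 1*(-4)) + (-3 - 3*6)*27 = (-22 + 4) + (-3 - 18)*27 = -18 - 21*27 = -18 - 567 = -585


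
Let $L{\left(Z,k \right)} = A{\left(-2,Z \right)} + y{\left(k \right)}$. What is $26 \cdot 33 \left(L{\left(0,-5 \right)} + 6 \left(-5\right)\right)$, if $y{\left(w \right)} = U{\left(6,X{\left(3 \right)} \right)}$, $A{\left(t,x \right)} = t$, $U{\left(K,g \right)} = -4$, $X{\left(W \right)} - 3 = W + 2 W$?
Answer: $-30888$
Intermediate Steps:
$X{\left(W \right)} = 3 + 3 W$ ($X{\left(W \right)} = 3 + \left(W + 2 W\right) = 3 + 3 W$)
$y{\left(w \right)} = -4$
$L{\left(Z,k \right)} = -6$ ($L{\left(Z,k \right)} = -2 - 4 = -6$)
$26 \cdot 33 \left(L{\left(0,-5 \right)} + 6 \left(-5\right)\right) = 26 \cdot 33 \left(-6 + 6 \left(-5\right)\right) = 858 \left(-6 - 30\right) = 858 \left(-36\right) = -30888$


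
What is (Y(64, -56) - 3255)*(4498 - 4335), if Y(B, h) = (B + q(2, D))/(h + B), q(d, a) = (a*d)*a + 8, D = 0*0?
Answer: -529098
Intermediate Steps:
D = 0
q(d, a) = 8 + d*a² (q(d, a) = d*a² + 8 = 8 + d*a²)
Y(B, h) = (8 + B)/(B + h) (Y(B, h) = (B + (8 + 2*0²))/(h + B) = (B + (8 + 2*0))/(B + h) = (B + (8 + 0))/(B + h) = (B + 8)/(B + h) = (8 + B)/(B + h))
(Y(64, -56) - 3255)*(4498 - 4335) = ((8 + 64)/(64 - 56) - 3255)*(4498 - 4335) = (72/8 - 3255)*163 = ((⅛)*72 - 3255)*163 = (9 - 3255)*163 = -3246*163 = -529098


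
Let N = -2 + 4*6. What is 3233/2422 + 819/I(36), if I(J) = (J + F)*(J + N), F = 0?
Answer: 485229/280952 ≈ 1.7271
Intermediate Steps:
N = 22 (N = -2 + 24 = 22)
I(J) = J*(22 + J) (I(J) = (J + 0)*(J + 22) = J*(22 + J))
3233/2422 + 819/I(36) = 3233/2422 + 819/((36*(22 + 36))) = 3233*(1/2422) + 819/((36*58)) = 3233/2422 + 819/2088 = 3233/2422 + 819*(1/2088) = 3233/2422 + 91/232 = 485229/280952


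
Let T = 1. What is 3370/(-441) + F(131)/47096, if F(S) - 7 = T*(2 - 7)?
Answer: -11336617/1483524 ≈ -7.6417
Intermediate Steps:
F(S) = 2 (F(S) = 7 + 1*(2 - 7) = 7 + 1*(-5) = 7 - 5 = 2)
3370/(-441) + F(131)/47096 = 3370/(-441) + 2/47096 = 3370*(-1/441) + 2*(1/47096) = -3370/441 + 1/23548 = -11336617/1483524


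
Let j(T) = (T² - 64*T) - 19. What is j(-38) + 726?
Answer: 4583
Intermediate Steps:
j(T) = -19 + T² - 64*T
j(-38) + 726 = (-19 + (-38)² - 64*(-38)) + 726 = (-19 + 1444 + 2432) + 726 = 3857 + 726 = 4583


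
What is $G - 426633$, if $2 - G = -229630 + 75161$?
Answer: $-272162$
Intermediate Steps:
$G = 154471$ ($G = 2 - \left(-229630 + 75161\right) = 2 - -154469 = 2 + 154469 = 154471$)
$G - 426633 = 154471 - 426633 = -272162$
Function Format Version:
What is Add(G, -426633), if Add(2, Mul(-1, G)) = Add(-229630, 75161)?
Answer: -272162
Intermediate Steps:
G = 154471 (G = Add(2, Mul(-1, Add(-229630, 75161))) = Add(2, Mul(-1, -154469)) = Add(2, 154469) = 154471)
Add(G, -426633) = Add(154471, -426633) = -272162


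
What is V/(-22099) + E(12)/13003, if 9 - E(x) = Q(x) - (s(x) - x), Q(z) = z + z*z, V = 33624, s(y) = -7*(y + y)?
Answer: -444439245/287353297 ≈ -1.5467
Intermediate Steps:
s(y) = -14*y
Q(z) = z + z²
E(x) = 9 - 15*x - x*(1 + x) (E(x) = 9 - (x*(1 + x) - (-14*x - x)) = 9 - (x*(1 + x) - (-15)*x) = 9 - (x*(1 + x) + 15*x) = 9 - (15*x + x*(1 + x)) = 9 + (-15*x - x*(1 + x)) = 9 - 15*x - x*(1 + x))
V/(-22099) + E(12)/13003 = 33624/(-22099) + (9 - 1*12² - 16*12)/13003 = 33624*(-1/22099) + (9 - 1*144 - 192)*(1/13003) = -33624/22099 + (9 - 144 - 192)*(1/13003) = -33624/22099 - 327*1/13003 = -33624/22099 - 327/13003 = -444439245/287353297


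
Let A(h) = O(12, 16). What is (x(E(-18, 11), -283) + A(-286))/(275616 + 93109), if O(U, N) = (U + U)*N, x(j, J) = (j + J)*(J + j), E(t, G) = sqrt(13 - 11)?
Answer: 3219/14749 - 566*sqrt(2)/368725 ≈ 0.21608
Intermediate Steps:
E(t, G) = sqrt(2)
x(j, J) = (J + j)**2 (x(j, J) = (J + j)*(J + j) = (J + j)**2)
O(U, N) = 2*N*U (O(U, N) = (2*U)*N = 2*N*U)
A(h) = 384 (A(h) = 2*16*12 = 384)
(x(E(-18, 11), -283) + A(-286))/(275616 + 93109) = ((-283 + sqrt(2))**2 + 384)/(275616 + 93109) = (384 + (-283 + sqrt(2))**2)/368725 = (384 + (-283 + sqrt(2))**2)*(1/368725) = 384/368725 + (-283 + sqrt(2))**2/368725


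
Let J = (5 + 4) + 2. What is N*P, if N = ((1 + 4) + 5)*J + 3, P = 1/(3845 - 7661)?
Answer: -113/3816 ≈ -0.029612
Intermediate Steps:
P = -1/3816 (P = 1/(-3816) = -1/3816 ≈ -0.00026205)
J = 11 (J = 9 + 2 = 11)
N = 113 (N = ((1 + 4) + 5)*11 + 3 = (5 + 5)*11 + 3 = 10*11 + 3 = 110 + 3 = 113)
N*P = 113*(-1/3816) = -113/3816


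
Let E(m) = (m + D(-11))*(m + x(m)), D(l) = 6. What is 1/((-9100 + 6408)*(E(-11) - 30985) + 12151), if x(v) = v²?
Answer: 1/84904371 ≈ 1.1778e-8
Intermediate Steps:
E(m) = (6 + m)*(m + m²) (E(m) = (m + 6)*(m + m²) = (6 + m)*(m + m²))
1/((-9100 + 6408)*(E(-11) - 30985) + 12151) = 1/((-9100 + 6408)*(-11*(6 + (-11)² + 7*(-11)) - 30985) + 12151) = 1/(-2692*(-11*(6 + 121 - 77) - 30985) + 12151) = 1/(-2692*(-11*50 - 30985) + 12151) = 1/(-2692*(-550 - 30985) + 12151) = 1/(-2692*(-31535) + 12151) = 1/(84892220 + 12151) = 1/84904371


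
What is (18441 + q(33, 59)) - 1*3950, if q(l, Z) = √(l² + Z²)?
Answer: 14491 + √4570 ≈ 14559.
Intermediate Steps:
q(l, Z) = √(Z² + l²)
(18441 + q(33, 59)) - 1*3950 = (18441 + √(59² + 33²)) - 1*3950 = (18441 + √(3481 + 1089)) - 3950 = (18441 + √4570) - 3950 = 14491 + √4570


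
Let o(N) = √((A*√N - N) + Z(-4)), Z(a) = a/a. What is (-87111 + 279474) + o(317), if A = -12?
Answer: 192363 + 2*√(-79 - 3*√317) ≈ 1.9236e+5 + 23.014*I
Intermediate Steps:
Z(a) = 1
o(N) = √(1 - N - 12*√N) (o(N) = √((-12*√N - N) + 1) = √((-N - 12*√N) + 1) = √(1 - N - 12*√N))
(-87111 + 279474) + o(317) = (-87111 + 279474) + √(1 - 1*317 - 12*√317) = 192363 + √(1 - 317 - 12*√317) = 192363 + √(-316 - 12*√317)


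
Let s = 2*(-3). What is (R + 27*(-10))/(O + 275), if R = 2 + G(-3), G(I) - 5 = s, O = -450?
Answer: 269/175 ≈ 1.5371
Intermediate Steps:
s = -6
G(I) = -1 (G(I) = 5 - 6 = -1)
R = 1 (R = 2 - 1 = 1)
(R + 27*(-10))/(O + 275) = (1 + 27*(-10))/(-450 + 275) = (1 - 270)/(-175) = -269*(-1/175) = 269/175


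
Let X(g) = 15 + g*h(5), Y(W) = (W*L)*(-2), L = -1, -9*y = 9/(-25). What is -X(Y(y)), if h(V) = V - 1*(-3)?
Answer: -391/25 ≈ -15.640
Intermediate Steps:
y = 1/25 (y = -1/(-25) = -(-1)/25 = -⅑*(-9/25) = 1/25 ≈ 0.040000)
h(V) = 3 + V (h(V) = V + 3 = 3 + V)
Y(W) = 2*W (Y(W) = (W*(-1))*(-2) = -W*(-2) = 2*W)
X(g) = 15 + 8*g (X(g) = 15 + g*(3 + 5) = 15 + g*8 = 15 + 8*g)
-X(Y(y)) = -(15 + 8*(2*(1/25))) = -(15 + 8*(2/25)) = -(15 + 16/25) = -1*391/25 = -391/25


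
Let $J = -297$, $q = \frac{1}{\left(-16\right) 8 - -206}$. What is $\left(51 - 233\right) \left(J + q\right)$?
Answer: $\frac{162155}{3} \approx 54052.0$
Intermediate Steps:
$q = \frac{1}{78}$ ($q = \frac{1}{-128 + 206} = \frac{1}{78} \approx 0.012821$)
$\left(51 - 233\right) \left(J + q\right) = \left(51 - 233\right) \left(-297 + \frac{1}{78}\right) = \left(-182\right) \left(- \frac{23165}{78}\right) = \frac{162155}{3}$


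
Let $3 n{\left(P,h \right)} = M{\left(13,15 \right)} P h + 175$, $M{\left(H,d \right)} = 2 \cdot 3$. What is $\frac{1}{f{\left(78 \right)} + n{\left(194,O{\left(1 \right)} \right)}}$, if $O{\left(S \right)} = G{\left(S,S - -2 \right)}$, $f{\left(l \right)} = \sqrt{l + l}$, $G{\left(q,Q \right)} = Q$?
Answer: $\frac{11001}{13445485} - \frac{18 \sqrt{39}}{13445485} \approx 0.00080983$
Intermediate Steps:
$f{\left(l \right)} = \sqrt{2} \sqrt{l}$ ($f{\left(l \right)} = \sqrt{2 l} = \sqrt{2} \sqrt{l}$)
$O{\left(S \right)} = 2 + S$ ($O{\left(S \right)} = S - -2 = S + 2 = 2 + S$)
$M{\left(H,d \right)} = 6$
$n{\left(P,h \right)} = \frac{175}{3} + 2 P h$ ($n{\left(P,h \right)} = \frac{6 P h + 175}{3} = \frac{175 + 6 P h}{3} = \frac{175}{3} + 2 P h$)
$\frac{1}{f{\left(78 \right)} + n{\left(194,O{\left(1 \right)} \right)}} = \frac{1}{\sqrt{2} \sqrt{78} + \left(\frac{175}{3} + 2 \cdot 194 \left(2 + 1\right)\right)} = \frac{1}{2 \sqrt{39} + \left(\frac{175}{3} + 2 \cdot 194 \cdot 3\right)} = \frac{1}{2 \sqrt{39} + \left(\frac{175}{3} + 1164\right)} = \frac{1}{2 \sqrt{39} + \frac{3667}{3}} = \frac{1}{\frac{3667}{3} + 2 \sqrt{39}}$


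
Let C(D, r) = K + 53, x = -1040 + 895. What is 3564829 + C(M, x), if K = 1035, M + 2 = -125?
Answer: 3565917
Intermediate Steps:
M = -127 (M = -2 - 125 = -127)
x = -145
C(D, r) = 1088 (C(D, r) = 1035 + 53 = 1088)
3564829 + C(M, x) = 3564829 + 1088 = 3565917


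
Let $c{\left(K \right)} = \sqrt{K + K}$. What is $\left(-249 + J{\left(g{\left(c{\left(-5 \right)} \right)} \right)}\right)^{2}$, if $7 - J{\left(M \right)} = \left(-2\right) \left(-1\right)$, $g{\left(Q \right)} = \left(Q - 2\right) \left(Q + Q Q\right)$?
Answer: $59536$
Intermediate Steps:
$c{\left(K \right)} = \sqrt{2} \sqrt{K}$ ($c{\left(K \right)} = \sqrt{2 K} = \sqrt{2} \sqrt{K}$)
$g{\left(Q \right)} = \left(-2 + Q\right) \left(Q + Q^{2}\right)$
$J{\left(M \right)} = 5$ ($J{\left(M \right)} = 7 - \left(-2\right) \left(-1\right) = 7 - 2 = 5$)
$\left(-249 + J{\left(g{\left(c{\left(-5 \right)} \right)} \right)}\right)^{2} = \left(-249 + 5\right)^{2} = \left(-244\right)^{2} = 59536$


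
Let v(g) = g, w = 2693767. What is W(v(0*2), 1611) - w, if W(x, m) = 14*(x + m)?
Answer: -2671213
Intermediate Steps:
W(x, m) = 14*m + 14*x (W(x, m) = 14*(m + x) = 14*m + 14*x)
W(v(0*2), 1611) - w = (14*1611 + 14*(0*2)) - 1*2693767 = (22554 + 14*0) - 2693767 = (22554 + 0) - 2693767 = 22554 - 2693767 = -2671213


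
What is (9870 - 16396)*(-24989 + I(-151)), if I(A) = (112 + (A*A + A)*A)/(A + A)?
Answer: 13465226320/151 ≈ 8.9174e+7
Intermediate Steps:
I(A) = (112 + A*(A + A²))/(2*A) (I(A) = (112 + (A² + A)*A)/((2*A)) = (112 + (A + A²)*A)*(1/(2*A)) = (112 + A*(A + A²))*(1/(2*A)) = (112 + A*(A + A²))/(2*A))
(9870 - 16396)*(-24989 + I(-151)) = (9870 - 16396)*(-24989 + (½)*(112 + (-151)²*(1 - 151))/(-151)) = -6526*(-24989 + (½)*(-1/151)*(112 + 22801*(-150))) = -6526*(-24989 + (½)*(-1/151)*(112 - 3420150)) = -6526*(-24989 + (½)*(-1/151)*(-3420038)) = -6526*(-24989 + 1710019/151) = -6526*(-2063320/151) = 13465226320/151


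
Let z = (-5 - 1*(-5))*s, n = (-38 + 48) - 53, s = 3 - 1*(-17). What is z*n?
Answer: 0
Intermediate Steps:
s = 20 (s = 3 + 17 = 20)
n = -43 (n = 10 - 53 = -43)
z = 0 (z = (-5 - 1*(-5))*20 = (-5 + 5)*20 = 0*20 = 0)
z*n = 0*(-43) = 0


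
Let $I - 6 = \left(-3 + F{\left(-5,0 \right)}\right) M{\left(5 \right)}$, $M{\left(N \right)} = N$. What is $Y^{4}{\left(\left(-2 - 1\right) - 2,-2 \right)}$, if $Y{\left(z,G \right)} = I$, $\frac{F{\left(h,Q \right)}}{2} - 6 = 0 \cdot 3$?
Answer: $6765201$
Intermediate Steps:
$F{\left(h,Q \right)} = 12$ ($F{\left(h,Q \right)} = 12 + 2 \cdot 0 \cdot 3 = 12 + 2 \cdot 0 = 12 + 0 = 12$)
$I = 51$ ($I = 6 + \left(-3 + 12\right) 5 = 6 + 9 \cdot 5 = 6 + 45 = 51$)
$Y{\left(z,G \right)} = 51$
$Y^{4}{\left(\left(-2 - 1\right) - 2,-2 \right)} = 51^{4} = 6765201$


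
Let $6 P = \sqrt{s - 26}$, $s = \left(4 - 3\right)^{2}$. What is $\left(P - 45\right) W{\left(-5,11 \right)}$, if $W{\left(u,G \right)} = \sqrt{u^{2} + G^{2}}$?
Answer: $\frac{5 \sqrt{146} \left(-54 + i\right)}{6} \approx -543.74 + 10.069 i$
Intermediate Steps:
$s = 1$ ($s = 1^{2} = 1$)
$P = \frac{5 i}{6}$ ($P = \frac{\sqrt{1 - 26}}{6} = \frac{\sqrt{-25}}{6} = \frac{5 i}{6} \approx 0.83333 i$)
$W{\left(u,G \right)} = \sqrt{G^{2} + u^{2}}$
$\left(P - 45\right) W{\left(-5,11 \right)} = \left(\frac{5 i}{6} - 45\right) \sqrt{11^{2} + \left(-5\right)^{2}} = \left(-45 + \frac{5 i}{6}\right) \sqrt{121 + 25} = \left(-45 + \frac{5 i}{6}\right) \sqrt{146} = \sqrt{146} \left(-45 + \frac{5 i}{6}\right)$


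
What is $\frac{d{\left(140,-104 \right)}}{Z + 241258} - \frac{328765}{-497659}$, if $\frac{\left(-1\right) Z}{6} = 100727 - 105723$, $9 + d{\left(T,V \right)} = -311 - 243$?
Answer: $\frac{88892063993}{134982041206} \approx 0.65855$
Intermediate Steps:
$d{\left(T,V \right)} = -563$ ($d{\left(T,V \right)} = -9 - 554 = -563$)
$Z = 29976$ ($Z = - 6 \left(100727 - 105723\right) = \left(-6\right) \left(-4996\right) = 29976$)
$\frac{d{\left(140,-104 \right)}}{Z + 241258} - \frac{328765}{-497659} = - \frac{563}{29976 + 241258} - \frac{328765}{-497659} = - \frac{563}{271234} - - \frac{328765}{497659} = \left(-563\right) \frac{1}{271234} + \frac{328765}{497659} = - \frac{563}{271234} + \frac{328765}{497659} = \frac{88892063993}{134982041206}$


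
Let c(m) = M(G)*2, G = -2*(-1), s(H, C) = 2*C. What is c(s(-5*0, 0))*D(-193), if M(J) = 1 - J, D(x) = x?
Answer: 386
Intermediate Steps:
G = 2
c(m) = -2 (c(m) = (1 - 1*2)*2 = (1 - 2)*2 = -1*2 = -2)
c(s(-5*0, 0))*D(-193) = -2*(-193) = 386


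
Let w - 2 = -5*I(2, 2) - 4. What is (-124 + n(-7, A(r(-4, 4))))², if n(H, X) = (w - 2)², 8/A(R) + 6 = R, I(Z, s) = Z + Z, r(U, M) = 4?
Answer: 204304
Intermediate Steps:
I(Z, s) = 2*Z
A(R) = 8/(-6 + R)
w = -22 (w = 2 + (-10*2 - 4) = 2 + (-5*4 - 4) = 2 + (-20 - 4) = 2 - 24 = -22)
n(H, X) = 576 (n(H, X) = (-22 - 2)² = (-24)² = 576)
(-124 + n(-7, A(r(-4, 4))))² = (-124 + 576)² = 452² = 204304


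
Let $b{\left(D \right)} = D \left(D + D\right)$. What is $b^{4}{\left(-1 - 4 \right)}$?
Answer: $6250000$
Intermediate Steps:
$b{\left(D \right)} = 2 D^{2}$ ($b{\left(D \right)} = D 2 D = 2 D^{2}$)
$b^{4}{\left(-1 - 4 \right)} = \left(2 \left(-1 - 4\right)^{2}\right)^{4} = \left(2 \left(-5\right)^{2}\right)^{4} = \left(2 \cdot 25\right)^{4} = 50^{4} = 6250000$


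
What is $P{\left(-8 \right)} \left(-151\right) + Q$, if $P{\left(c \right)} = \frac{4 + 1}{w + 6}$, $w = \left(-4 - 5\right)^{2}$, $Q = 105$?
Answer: $\frac{8380}{87} \approx 96.322$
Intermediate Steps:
$w = 81$ ($w = \left(-9\right)^{2} = 81$)
$P{\left(c \right)} = \frac{5}{87}$ ($P{\left(c \right)} = \frac{4 + 1}{81 + 6} = \frac{5}{87}$)
$P{\left(-8 \right)} \left(-151\right) + Q = \frac{5}{87} \left(-151\right) + 105 = - \frac{755}{87} + 105 = \frac{8380}{87}$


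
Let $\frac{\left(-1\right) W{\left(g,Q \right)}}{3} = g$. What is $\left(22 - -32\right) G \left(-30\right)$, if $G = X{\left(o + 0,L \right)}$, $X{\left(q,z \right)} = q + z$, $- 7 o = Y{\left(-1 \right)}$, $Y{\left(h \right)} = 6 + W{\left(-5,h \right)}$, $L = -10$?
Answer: $21060$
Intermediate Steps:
$W{\left(g,Q \right)} = - 3 g$
$Y{\left(h \right)} = 21$ ($Y{\left(h \right)} = 6 - -15 = 6 + 15 = 21$)
$o = -3$ ($o = \left(- \frac{1}{7}\right) 21 = -3$)
$G = -13$ ($G = \left(-3 + 0\right) - 10 = -3 - 10 = -13$)
$\left(22 - -32\right) G \left(-30\right) = \left(22 - -32\right) \left(-13\right) \left(-30\right) = \left(22 + 32\right) \left(-13\right) \left(-30\right) = 54 \left(-13\right) \left(-30\right) = \left(-702\right) \left(-30\right) = 21060$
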